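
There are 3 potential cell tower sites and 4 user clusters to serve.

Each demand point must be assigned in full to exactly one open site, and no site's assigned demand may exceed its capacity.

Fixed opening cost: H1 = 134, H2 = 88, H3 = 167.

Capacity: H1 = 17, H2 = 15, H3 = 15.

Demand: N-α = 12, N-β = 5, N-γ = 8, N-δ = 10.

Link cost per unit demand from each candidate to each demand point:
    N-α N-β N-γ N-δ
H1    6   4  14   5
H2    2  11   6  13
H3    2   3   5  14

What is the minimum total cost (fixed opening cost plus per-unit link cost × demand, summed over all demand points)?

Open {H1, H2, H3}; cheapest assignment that respects the capacities:
  H1 (cap 17, load 10): N-δ — cost 10×5 = 50
  H2 (cap 15, load 12): N-α — cost 12×2 = 24
  H3 (cap 15, load 13): N-β, N-γ — cost 5×3 + 8×5 = 55
  Shipping 129, fixed 389 → total 518.
  Any other capacity-feasible assignment to {H1, H2, H3} ships for at least 129.
Total demand is 35 and no other set of sites has combined capacity ≥ 35, so {H1, H2, H3} is the only feasible choice of open sites. Minimum: 518.

518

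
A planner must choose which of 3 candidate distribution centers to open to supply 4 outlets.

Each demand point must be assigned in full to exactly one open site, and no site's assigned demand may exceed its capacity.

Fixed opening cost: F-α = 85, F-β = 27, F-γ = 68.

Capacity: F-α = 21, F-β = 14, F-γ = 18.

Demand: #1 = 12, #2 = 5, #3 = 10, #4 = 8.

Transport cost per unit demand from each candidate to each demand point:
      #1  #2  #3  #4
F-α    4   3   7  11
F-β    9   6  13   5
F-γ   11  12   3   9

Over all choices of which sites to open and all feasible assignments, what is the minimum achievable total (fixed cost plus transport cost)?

Open {F-α, F-β, F-γ}; cheapest assignment that respects the capacities:
  F-α (cap 21, load 17): #1, #2 — cost 12×4 + 5×3 = 63
  F-β (cap 14, load 8): #4 — cost 8×5 = 40
  F-γ (cap 18, load 10): #3 — cost 10×3 = 30
  Shipping 133, fixed 180 → total 313.
  Any other capacity-feasible assignment to {F-α, F-β, F-γ} ships for at least 133.
Compare {F-α, F-γ}: its best feasible assignment gives total 318.
Every other set of open sites that can feasibly serve all demand totals ≥ 318 even under its best assignment. Minimum: 313.

313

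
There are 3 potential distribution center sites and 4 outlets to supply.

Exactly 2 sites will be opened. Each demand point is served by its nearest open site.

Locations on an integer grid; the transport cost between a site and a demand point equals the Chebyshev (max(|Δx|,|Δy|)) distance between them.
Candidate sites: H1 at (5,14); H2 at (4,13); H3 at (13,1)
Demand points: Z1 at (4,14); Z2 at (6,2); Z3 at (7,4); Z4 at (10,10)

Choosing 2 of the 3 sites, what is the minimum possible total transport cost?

19

Open {H1, H3}.
  Z1→H1 1, Z2→H3 7, Z3→H3 6, Z4→H1 5  ⇒ total 19.
Compare {H2, H3}: total 20.
Compare {H1, H2}: total 26.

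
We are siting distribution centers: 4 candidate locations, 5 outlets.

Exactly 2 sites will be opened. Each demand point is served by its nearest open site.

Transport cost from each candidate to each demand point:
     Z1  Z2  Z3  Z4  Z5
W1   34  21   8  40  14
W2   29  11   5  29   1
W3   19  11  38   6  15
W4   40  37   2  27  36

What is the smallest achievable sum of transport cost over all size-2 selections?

Open {W2, W3}.
  Z1→W3 19, Z2→W2 11, Z3→W2 5, Z4→W3 6, Z5→W2 1  ⇒ total 42.
Compare {W3, W4}: total 53.
Compare {W1, W3}: total 58.
No size-2 selection does better; minimum is 42.

42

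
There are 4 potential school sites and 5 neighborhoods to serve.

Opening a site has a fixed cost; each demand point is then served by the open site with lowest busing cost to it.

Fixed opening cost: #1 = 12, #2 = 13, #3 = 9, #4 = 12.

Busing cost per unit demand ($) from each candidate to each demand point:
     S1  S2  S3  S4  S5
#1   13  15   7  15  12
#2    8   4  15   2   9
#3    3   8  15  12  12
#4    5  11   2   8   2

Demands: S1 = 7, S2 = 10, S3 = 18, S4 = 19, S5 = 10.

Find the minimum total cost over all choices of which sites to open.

189

Open {#2, #3, #4}: assign each demand point to its cheapest open site.
  S1→#3 7×3=21, S2→#2 10×4=40, S3→#4 18×2=36, S4→#2 19×2=38, S5→#4 10×2=20
  busing cost 155, fixed 34 → total 189.
Compare {#2, #4}: busing cost 169 + fixed 25 = 194.
Compare {#1, #2, #3, #4}: busing cost 155 + fixed 46 = 201.
Compare {#1, #2, #4}: busing cost 169 + fixed 37 = 206.
All other subsets cost ≥ 194. Minimum total cost: 189.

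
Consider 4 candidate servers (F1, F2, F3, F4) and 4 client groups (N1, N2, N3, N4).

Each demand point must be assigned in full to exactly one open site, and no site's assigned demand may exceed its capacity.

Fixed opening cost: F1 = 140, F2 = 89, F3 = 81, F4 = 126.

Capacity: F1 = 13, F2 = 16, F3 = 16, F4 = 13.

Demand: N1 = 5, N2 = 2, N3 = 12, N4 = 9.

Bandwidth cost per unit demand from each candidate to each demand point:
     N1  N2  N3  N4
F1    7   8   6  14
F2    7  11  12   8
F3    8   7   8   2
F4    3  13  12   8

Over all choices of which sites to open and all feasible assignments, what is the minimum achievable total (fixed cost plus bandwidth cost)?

Open {F1, F3}; cheapest assignment that respects the capacities:
  F1 (cap 13, load 12): N3 — cost 12×6 = 72
  F3 (cap 16, load 16): N1, N2, N4 — cost 5×8 + 2×7 + 9×2 = 72
  Shipping 144, fixed 221 → total 365.
  Any other capacity-feasible assignment to {F1, F3} ships for at least 144.
Compare {F2, F3}: its best feasible assignment gives total 386.
Compare {F3, F4}: its best feasible assignment gives total 423.
Every other set of open sites that can feasibly serve all demand totals ≥ 386 even under its best assignment. Minimum: 365.

365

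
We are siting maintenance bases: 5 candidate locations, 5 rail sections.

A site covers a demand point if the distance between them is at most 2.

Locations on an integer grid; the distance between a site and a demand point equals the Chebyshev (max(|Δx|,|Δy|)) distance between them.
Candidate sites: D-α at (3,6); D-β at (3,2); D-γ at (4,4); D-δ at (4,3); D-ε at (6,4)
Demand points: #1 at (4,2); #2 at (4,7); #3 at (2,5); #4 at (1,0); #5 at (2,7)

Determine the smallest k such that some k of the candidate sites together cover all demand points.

2

Coverage sets (demand points within 2 of each site):
  D-α: {#2, #3, #5}
  D-β: {#1, #4}
  D-γ: {#1, #3}
  D-δ: {#1, #3}
  D-ε: {#1}
No single site covers all 5 demand points.
But {D-α, D-β} covers everything, so the minimum is 2.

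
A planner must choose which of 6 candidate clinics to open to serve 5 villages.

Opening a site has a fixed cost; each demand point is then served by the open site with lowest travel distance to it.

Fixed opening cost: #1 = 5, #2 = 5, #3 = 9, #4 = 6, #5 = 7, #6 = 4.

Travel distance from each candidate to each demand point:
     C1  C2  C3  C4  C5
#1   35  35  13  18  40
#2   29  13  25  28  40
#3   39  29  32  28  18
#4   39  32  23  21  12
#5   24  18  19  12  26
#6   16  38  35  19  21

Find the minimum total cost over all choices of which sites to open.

92

Open {#1, #2, #4, #6}: assign each demand point to its cheapest open site.
  C1→#6 16, C2→#2 13, C3→#1 13, C4→#1 18, C5→#4 12
  travel distance 72, fixed 20 → total 92.
Compare {#1, #4, #5, #6}: travel distance 71 + fixed 22 = 93.
Compare {#1, #2, #4, #5, #6}: travel distance 66 + fixed 27 = 93.
Compare {#4, #5, #6}: travel distance 77 + fixed 17 = 94.
All other subsets cost ≥ 93. Minimum total cost: 92.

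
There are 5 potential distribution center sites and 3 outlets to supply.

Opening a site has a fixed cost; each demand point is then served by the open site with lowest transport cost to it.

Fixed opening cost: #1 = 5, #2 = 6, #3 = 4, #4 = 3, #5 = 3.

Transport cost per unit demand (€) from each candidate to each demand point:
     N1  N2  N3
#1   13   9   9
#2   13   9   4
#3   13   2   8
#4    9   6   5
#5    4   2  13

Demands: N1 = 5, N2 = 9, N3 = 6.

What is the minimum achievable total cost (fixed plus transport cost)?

Open {#2, #5}: assign each demand point to its cheapest open site.
  N1→#5 5×4=20, N2→#5 9×2=18, N3→#2 6×4=24
  transport cost 62, fixed 9 → total 71.
Compare {#4, #5}: transport cost 68 + fixed 6 = 74.
Compare {#2, #4, #5}: transport cost 62 + fixed 12 = 74.
Compare {#2, #3, #5}: transport cost 62 + fixed 13 = 75.
All other subsets cost ≥ 74. Minimum total cost: 71.

71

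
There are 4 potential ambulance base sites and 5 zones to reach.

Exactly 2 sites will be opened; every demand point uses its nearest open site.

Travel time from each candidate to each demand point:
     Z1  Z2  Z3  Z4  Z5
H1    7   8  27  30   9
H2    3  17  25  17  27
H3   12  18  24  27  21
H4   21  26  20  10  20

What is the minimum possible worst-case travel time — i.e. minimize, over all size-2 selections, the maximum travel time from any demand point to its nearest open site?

Open {H1, H4}.
  Farthest demand point is Z3 at travel time 20 (to H4); all others are ≤ 20.
With {H2, H4} the worst case is 20.
With {H3, H4} the worst case is 20.
No size-2 selection achieves below 20.

20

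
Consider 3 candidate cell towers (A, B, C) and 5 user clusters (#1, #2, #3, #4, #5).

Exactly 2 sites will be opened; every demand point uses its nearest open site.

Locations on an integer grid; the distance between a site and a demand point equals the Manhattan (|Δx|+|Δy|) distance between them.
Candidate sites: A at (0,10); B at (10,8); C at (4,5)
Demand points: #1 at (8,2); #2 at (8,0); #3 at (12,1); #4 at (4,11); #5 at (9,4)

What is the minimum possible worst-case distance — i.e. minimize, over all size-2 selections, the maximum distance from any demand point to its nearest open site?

9

Open {B, C}.
  Farthest demand point is #2 at distance 9 (to C); all others are ≤ 9.
With {A, B} the worst case is 10.
With {A, C} the worst case is 12.
No size-2 selection achieves below 9.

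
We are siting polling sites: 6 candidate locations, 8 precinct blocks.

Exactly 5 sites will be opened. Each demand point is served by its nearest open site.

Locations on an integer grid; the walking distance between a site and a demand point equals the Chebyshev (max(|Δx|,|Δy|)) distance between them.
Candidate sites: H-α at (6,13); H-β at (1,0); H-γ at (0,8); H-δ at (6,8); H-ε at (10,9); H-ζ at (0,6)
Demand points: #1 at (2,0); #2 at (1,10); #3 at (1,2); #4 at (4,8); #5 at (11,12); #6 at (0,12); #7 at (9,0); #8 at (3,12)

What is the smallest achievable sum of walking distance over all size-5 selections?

Open {H-α, H-β, H-γ, H-δ, H-ε}.
  #1→H-β 1, #2→H-γ 2, #3→H-β 2, #4→H-δ 2, #5→H-ε 3, #6→H-γ 4, #7→H-β 8, #8→H-α 3  ⇒ total 25.
Compare {H-β, H-γ, H-δ, H-ε, H-ζ}: total 26.
Compare {H-α, H-β, H-γ, H-δ, H-ζ}: total 27.
No size-5 selection does better; minimum is 25.

25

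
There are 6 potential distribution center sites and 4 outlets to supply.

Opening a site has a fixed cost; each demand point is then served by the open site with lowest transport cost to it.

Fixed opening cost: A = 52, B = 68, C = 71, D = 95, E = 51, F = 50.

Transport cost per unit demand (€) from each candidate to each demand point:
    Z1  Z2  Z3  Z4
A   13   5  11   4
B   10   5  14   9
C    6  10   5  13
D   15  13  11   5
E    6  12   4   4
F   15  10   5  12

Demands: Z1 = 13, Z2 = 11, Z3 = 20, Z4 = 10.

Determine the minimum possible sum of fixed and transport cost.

Open {A, E}: assign each demand point to its cheapest open site.
  Z1→E 13×6=78, Z2→A 11×5=55, Z3→E 20×4=80, Z4→A 10×4=40
  transport cost 253, fixed 103 → total 356.
Compare {B, E}: transport cost 253 + fixed 119 = 372.
Compare {E}: transport cost 330 + fixed 51 = 381.
Compare {A, C}: transport cost 273 + fixed 123 = 396.
All other subsets cost ≥ 372. Minimum total cost: 356.

356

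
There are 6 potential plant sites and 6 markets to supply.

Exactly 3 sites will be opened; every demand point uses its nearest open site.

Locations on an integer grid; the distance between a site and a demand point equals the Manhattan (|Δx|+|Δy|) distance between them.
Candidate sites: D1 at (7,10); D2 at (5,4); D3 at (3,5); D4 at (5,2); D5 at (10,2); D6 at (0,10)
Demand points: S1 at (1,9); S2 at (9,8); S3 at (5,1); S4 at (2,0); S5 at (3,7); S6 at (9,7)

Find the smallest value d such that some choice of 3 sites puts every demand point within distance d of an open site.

Open {D1, D2, D3}.
  Farthest demand point is S1 at distance 6 (to D3); all others are ≤ 6.
With {D1, D3, D4} the worst case is 6.
With {D1, D3, D5} the worst case is 6.
No size-3 selection achieves below 6.

6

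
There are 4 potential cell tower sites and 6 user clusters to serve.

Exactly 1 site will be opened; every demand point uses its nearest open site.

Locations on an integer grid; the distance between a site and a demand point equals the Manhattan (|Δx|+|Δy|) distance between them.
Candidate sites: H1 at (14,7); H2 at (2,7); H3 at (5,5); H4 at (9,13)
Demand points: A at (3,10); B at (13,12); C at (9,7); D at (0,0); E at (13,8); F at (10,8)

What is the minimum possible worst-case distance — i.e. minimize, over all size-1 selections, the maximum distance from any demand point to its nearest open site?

15

Open {H3}.
  Farthest demand point is B at distance 15 (to H3); all others are ≤ 15.
With {H2} the worst case is 16.
With {H1} the worst case is 21.
No size-1 selection achieves below 15.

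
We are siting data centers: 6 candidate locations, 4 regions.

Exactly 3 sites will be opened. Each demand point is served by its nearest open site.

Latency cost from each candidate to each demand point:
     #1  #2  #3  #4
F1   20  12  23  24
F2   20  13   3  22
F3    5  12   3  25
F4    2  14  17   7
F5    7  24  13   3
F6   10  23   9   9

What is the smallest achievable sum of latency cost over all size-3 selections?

20

Open {F3, F4, F5}.
  #1→F4 2, #2→F3 12, #3→F3 3, #4→F5 3  ⇒ total 20.
Compare {F2, F4, F5}: total 21.
Compare {F1, F3, F5}: total 23.
No size-3 selection does better; minimum is 20.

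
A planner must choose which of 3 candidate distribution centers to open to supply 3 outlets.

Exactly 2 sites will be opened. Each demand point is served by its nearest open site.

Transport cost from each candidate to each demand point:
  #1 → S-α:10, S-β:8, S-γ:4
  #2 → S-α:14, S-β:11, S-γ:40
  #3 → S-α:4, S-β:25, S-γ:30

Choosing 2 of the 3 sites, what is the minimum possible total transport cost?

Open {#1, #3}.
  S-α→#3 4, S-β→#1 8, S-γ→#1 4  ⇒ total 16.
Compare {#1, #2}: total 22.
Compare {#2, #3}: total 45.

16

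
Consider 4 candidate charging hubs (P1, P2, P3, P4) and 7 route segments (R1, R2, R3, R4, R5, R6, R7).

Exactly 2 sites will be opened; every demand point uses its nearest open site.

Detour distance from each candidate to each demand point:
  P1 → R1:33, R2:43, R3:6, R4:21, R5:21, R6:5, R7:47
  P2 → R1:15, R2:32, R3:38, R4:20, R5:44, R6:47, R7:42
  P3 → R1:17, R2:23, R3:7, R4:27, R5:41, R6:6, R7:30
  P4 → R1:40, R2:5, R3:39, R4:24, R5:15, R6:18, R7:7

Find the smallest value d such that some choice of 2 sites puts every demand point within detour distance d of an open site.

Open {P3, P4}.
  Farthest demand point is R4 at detour distance 24 (to P4); all others are ≤ 24.
With {P1, P3} the worst case is 30.
With {P1, P4} the worst case is 33.
No size-2 selection achieves below 24.

24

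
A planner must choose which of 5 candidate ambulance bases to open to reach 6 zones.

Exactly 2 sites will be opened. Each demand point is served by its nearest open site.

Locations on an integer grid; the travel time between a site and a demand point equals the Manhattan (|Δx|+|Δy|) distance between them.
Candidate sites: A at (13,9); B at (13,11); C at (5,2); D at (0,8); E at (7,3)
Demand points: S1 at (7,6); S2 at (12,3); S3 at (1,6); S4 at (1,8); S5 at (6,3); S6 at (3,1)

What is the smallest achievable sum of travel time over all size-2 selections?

Open {D, E}.
  S1→E 3, S2→E 5, S3→D 3, S4→D 1, S5→E 1, S6→E 6  ⇒ total 19.
Compare {C, D}: total 23.
Compare {C, E}: total 30.
No size-2 selection does better; minimum is 19.

19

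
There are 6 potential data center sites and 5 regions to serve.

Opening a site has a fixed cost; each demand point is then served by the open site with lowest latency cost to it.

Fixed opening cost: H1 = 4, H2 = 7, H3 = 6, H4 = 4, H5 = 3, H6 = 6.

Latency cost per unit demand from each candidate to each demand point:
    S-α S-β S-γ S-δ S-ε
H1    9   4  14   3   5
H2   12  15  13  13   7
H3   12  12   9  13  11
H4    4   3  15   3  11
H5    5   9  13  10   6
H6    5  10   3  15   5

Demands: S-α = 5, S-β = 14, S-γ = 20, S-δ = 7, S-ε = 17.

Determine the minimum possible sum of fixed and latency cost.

238

Open {H4, H6}: assign each demand point to its cheapest open site.
  S-α→H4 5×4=20, S-β→H4 14×3=42, S-γ→H6 20×3=60, S-δ→H4 7×3=21, S-ε→H6 17×5=85
  latency cost 228, fixed 10 → total 238.
Compare {H4, H5, H6}: latency cost 228 + fixed 13 = 241.
Compare {H1, H4, H6}: latency cost 228 + fixed 14 = 242.
Compare {H3, H4, H6}: latency cost 228 + fixed 16 = 244.
All other subsets cost ≥ 241. Minimum total cost: 238.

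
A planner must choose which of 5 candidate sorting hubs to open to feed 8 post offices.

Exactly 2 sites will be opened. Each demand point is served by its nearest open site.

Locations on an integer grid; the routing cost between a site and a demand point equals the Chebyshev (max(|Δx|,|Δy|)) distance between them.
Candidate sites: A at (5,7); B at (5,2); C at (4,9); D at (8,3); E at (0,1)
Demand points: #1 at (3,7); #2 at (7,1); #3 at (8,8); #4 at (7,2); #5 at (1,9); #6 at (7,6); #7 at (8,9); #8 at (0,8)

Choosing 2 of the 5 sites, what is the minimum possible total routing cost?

Open {A, D}.
  #1→A 2, #2→D 2, #3→A 3, #4→D 1, #5→A 4, #6→A 2, #7→A 3, #8→A 5  ⇒ total 22.
Compare {A, B}: total 23.
Compare {C, D}: total 23.
No size-2 selection does better; minimum is 22.

22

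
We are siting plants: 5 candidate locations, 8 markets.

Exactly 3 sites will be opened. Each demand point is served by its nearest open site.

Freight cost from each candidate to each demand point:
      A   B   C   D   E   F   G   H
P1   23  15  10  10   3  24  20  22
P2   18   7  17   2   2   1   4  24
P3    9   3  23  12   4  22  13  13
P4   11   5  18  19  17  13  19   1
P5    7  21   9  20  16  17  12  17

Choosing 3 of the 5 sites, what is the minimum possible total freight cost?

31

Open {P2, P4, P5}.
  A→P5 7, B→P4 5, C→P5 9, D→P2 2, E→P2 2, F→P2 1, G→P2 4, H→P4 1  ⇒ total 31.
Compare {P1, P2, P4}: total 36.
Compare {P2, P3, P4}: total 39.
No size-3 selection does better; minimum is 31.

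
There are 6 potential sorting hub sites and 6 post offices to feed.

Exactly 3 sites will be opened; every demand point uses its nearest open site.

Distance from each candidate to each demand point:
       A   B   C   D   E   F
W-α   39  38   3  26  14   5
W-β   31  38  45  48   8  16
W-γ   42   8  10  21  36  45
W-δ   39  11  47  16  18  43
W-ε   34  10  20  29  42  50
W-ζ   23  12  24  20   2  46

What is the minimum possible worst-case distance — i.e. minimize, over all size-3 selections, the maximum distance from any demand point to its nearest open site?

23

Open {W-α, W-β, W-ζ}.
  Farthest demand point is A at distance 23 (to W-ζ); all others are ≤ 23.
With {W-α, W-γ, W-ζ} the worst case is 23.
With {W-α, W-δ, W-ζ} the worst case is 23.
No size-3 selection achieves below 23.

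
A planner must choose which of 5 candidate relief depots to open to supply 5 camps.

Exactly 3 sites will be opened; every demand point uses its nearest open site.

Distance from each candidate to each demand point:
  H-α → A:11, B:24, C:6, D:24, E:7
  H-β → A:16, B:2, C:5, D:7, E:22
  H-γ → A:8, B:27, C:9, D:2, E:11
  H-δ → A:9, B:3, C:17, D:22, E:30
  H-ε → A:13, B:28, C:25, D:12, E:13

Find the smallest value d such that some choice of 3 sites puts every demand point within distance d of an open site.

Open {H-α, H-β, H-γ}.
  Farthest demand point is A at distance 8 (to H-γ); all others are ≤ 8.
With {H-α, H-γ, H-δ} the worst case is 8.
With {H-α, H-β, H-δ} the worst case is 9.
No size-3 selection achieves below 8.

8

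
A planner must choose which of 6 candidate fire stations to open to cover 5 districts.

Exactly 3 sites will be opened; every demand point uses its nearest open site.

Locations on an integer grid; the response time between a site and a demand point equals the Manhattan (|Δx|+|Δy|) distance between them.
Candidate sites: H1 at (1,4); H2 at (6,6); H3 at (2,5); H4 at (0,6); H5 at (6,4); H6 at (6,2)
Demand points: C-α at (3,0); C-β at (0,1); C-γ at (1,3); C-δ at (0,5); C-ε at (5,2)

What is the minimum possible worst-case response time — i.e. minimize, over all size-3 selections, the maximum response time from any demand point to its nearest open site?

Open {H1, H2, H6}.
  Farthest demand point is C-α at response time 5 (to H6); all others are ≤ 5.
With {H1, H3, H6} the worst case is 5.
With {H1, H4, H6} the worst case is 5.
No size-3 selection achieves below 5.

5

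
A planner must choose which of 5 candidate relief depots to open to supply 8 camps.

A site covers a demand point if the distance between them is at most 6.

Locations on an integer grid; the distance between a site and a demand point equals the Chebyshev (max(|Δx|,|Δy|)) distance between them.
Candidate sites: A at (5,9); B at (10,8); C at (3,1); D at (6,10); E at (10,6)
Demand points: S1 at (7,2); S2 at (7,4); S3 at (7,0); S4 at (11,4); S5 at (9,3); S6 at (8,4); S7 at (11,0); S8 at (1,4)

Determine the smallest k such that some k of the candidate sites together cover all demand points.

Coverage sets (demand points within 6 of each site):
  A: {S2, S4, S5, S6, S8}
  B: {S1, S2, S4, S5, S6}
  C: {S1, S2, S3, S5, S6, S8}
  D: {S2, S4, S6, S8}
  E: {S1, S2, S3, S4, S5, S6, S7}
No single site covers all 8 demand points.
But {A, E} covers everything, so the minimum is 2.

2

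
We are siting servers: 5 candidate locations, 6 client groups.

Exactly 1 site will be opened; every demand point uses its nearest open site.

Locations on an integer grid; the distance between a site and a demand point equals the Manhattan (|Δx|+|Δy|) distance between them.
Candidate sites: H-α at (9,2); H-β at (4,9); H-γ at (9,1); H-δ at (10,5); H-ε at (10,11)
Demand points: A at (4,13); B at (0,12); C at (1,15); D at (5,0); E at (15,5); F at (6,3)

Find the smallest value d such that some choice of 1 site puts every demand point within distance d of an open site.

15

Open {H-β}.
  Farthest demand point is E at distance 15 (to H-β); all others are ≤ 15.
With {H-ε} the worst case is 16.
With {H-δ} the worst case is 19.
No size-1 selection achieves below 15.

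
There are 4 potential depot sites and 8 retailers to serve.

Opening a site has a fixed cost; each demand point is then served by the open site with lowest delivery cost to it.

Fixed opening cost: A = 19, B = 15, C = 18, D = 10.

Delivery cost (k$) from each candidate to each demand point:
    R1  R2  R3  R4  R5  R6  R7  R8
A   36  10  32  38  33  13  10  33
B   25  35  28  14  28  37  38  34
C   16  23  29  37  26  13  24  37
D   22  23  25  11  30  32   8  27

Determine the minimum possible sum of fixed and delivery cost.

175

Open {A, D}: assign each demand point to its cheapest open site.
  R1→D 22, R2→A 10, R3→D 25, R4→D 11, R5→D 30, R6→A 13, R7→D 8, R8→D 27
  delivery cost 146, fixed 29 → total 175.
Compare {C, D}: delivery cost 149 + fixed 28 = 177.
Compare {A, C, D}: delivery cost 136 + fixed 47 = 183.
Compare {D}: delivery cost 178 + fixed 10 = 188.
All other subsets cost ≥ 177. Minimum total cost: 175.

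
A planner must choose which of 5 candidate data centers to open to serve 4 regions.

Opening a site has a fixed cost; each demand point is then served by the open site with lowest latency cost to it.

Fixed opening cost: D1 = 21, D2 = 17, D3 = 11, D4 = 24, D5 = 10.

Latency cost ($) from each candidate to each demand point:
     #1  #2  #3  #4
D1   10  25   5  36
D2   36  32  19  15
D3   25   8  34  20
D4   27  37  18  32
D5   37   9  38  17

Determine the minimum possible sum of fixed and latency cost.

Open {D1, D5}: assign each demand point to its cheapest open site.
  #1→D1 10, #2→D5 9, #3→D1 5, #4→D5 17
  latency cost 41, fixed 31 → total 72.
Compare {D1, D3}: latency cost 43 + fixed 32 = 75.
Compare {D1, D3, D5}: latency cost 40 + fixed 42 = 82.
Compare {D1, D2, D3}: latency cost 38 + fixed 49 = 87.
All other subsets cost ≥ 75. Minimum total cost: 72.

72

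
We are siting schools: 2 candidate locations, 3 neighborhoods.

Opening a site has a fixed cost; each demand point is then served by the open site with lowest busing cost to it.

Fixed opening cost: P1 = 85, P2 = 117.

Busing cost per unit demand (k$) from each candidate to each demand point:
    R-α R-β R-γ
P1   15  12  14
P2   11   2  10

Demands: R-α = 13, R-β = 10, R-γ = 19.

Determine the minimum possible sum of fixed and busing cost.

470

Open {P2}: assign each demand point to its cheapest open site.
  R-α→P2 13×11=143, R-β→P2 10×2=20, R-γ→P2 19×10=190
  busing cost 353, fixed 117 → total 470.
Compare {P1, P2}: busing cost 353 + fixed 202 = 555.
Compare {P1}: busing cost 581 + fixed 85 = 666.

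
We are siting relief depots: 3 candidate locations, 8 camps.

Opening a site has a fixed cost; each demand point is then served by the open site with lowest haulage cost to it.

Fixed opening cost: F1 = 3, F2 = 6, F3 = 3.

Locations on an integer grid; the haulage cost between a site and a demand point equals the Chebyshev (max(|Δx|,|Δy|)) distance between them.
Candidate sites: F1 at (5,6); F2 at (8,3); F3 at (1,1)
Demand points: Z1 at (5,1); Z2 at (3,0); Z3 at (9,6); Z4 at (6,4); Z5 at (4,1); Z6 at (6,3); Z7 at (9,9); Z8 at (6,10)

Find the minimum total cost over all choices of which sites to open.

32

Open {F1, F3}: assign each demand point to its cheapest open site.
  Z1→F3 4, Z2→F3 2, Z3→F1 4, Z4→F1 2, Z5→F3 3, Z6→F1 3, Z7→F1 4, Z8→F1 4
  haulage cost 26, fixed 6 → total 32.
Compare {F1, F2, F3}: haulage cost 23 + fixed 12 = 35.
Compare {F1}: haulage cost 33 + fixed 3 = 36.
Compare {F1, F2}: haulage cost 27 + fixed 9 = 36.
All other subsets cost ≥ 35. Minimum total cost: 32.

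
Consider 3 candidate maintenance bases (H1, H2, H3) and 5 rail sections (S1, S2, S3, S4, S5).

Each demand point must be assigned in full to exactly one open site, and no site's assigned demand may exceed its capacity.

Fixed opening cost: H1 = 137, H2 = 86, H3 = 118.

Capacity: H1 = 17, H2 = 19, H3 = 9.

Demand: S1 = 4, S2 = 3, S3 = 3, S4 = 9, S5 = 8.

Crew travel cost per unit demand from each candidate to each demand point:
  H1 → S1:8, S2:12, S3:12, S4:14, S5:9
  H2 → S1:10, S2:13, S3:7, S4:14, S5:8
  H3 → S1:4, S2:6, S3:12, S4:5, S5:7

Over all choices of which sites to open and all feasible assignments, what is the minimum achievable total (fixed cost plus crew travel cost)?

413

Open {H2, H3}; cheapest assignment that respects the capacities:
  H2 (cap 19, load 18): S1, S2, S3, S5 — cost 4×10 + 3×13 + 3×7 + 8×8 = 164
  H3 (cap 9, load 9): S4 — cost 9×5 = 45
  Shipping 209, fixed 204 → total 413.
  Any other capacity-feasible assignment to {H2, H3} ships for at least 209.
Compare {H1, H2}: its best feasible assignment gives total 502.
Compare {H1, H2, H3}: its best feasible assignment gives total 539.
Every other set of open sites that can feasibly serve all demand totals ≥ 502 even under its best assignment. Minimum: 413.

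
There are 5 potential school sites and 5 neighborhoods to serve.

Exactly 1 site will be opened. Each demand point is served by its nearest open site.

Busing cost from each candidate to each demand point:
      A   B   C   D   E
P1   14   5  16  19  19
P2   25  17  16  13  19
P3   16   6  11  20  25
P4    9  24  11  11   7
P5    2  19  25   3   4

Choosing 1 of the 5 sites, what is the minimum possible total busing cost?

53

Open {P5}.
  A→P5 2, B→P5 19, C→P5 25, D→P5 3, E→P5 4  ⇒ total 53.
Compare {P4}: total 62.
Compare {P1}: total 73.
No size-1 selection does better; minimum is 53.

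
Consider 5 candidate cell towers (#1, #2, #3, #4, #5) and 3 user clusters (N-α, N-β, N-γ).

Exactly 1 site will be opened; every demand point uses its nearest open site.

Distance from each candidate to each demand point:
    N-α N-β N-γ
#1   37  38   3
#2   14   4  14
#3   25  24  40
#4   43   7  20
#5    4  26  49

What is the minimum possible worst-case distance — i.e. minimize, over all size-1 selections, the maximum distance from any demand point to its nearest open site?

Open {#2}.
  Farthest demand point is N-α at distance 14 (to #2); all others are ≤ 14.
With {#1} the worst case is 38.
With {#3} the worst case is 40.
No size-1 selection achieves below 14.

14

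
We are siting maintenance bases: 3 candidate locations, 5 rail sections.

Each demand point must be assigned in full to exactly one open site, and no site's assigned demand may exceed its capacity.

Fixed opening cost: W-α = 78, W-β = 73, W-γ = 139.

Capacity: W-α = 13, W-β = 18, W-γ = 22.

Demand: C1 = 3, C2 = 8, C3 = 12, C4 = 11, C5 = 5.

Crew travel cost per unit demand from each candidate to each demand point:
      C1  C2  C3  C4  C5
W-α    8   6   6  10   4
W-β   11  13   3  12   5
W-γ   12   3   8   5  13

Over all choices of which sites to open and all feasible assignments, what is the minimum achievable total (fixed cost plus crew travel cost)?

Open {W-β, W-γ}; cheapest assignment that respects the capacities:
  W-β (cap 18, load 17): C3, C5 — cost 12×3 + 5×5 = 61
  W-γ (cap 22, load 22): C1, C2, C4 — cost 3×12 + 8×3 + 11×5 = 115
  Shipping 176, fixed 212 → total 388.
  Any other capacity-feasible assignment to {W-β, W-γ} ships for at least 176.
Compare {W-α, W-β, W-γ}: its best feasible assignment gives total 449.
Every other set of open sites that can feasibly serve all demand totals ≥ 449 even under its best assignment. Minimum: 388.

388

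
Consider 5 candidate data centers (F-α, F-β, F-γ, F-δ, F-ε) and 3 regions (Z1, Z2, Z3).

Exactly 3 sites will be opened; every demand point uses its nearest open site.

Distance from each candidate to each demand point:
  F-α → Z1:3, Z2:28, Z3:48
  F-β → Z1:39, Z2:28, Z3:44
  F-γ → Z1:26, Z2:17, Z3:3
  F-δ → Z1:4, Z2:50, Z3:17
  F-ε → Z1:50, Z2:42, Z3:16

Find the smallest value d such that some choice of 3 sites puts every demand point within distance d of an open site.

17

Open {F-α, F-β, F-γ}.
  Farthest demand point is Z2 at distance 17 (to F-γ); all others are ≤ 17.
With {F-α, F-γ, F-δ} the worst case is 17.
With {F-α, F-γ, F-ε} the worst case is 17.
No size-3 selection achieves below 17.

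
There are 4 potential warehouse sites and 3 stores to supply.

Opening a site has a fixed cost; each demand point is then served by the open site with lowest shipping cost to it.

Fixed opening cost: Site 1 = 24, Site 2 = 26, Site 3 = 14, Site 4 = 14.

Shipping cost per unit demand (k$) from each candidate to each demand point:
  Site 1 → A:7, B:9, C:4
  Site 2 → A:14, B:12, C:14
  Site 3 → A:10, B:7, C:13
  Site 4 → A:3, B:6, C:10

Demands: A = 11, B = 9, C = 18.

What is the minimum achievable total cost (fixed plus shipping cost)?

197

Open {Site 1, Site 4}: assign each demand point to its cheapest open site.
  A→Site 4 11×3=33, B→Site 4 9×6=54, C→Site 1 18×4=72
  shipping cost 159, fixed 38 → total 197.
Compare {Site 1, Site 3, Site 4}: shipping cost 159 + fixed 52 = 211.
Compare {Site 1, Site 2, Site 4}: shipping cost 159 + fixed 64 = 223.
Compare {Site 1, Site 2, Site 3, Site 4}: shipping cost 159 + fixed 78 = 237.
All other subsets cost ≥ 211. Minimum total cost: 197.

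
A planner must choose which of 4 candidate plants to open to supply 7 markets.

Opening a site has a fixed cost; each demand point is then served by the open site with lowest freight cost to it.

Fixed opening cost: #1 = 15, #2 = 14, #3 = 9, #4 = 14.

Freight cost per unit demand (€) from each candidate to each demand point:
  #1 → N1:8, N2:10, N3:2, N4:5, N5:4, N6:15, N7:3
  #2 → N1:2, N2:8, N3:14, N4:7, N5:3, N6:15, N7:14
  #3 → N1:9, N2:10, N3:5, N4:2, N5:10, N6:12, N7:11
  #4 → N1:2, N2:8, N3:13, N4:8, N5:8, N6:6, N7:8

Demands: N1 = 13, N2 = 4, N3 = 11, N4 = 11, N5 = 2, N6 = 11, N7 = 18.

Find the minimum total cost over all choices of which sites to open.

268

Open {#1, #3, #4}: assign each demand point to its cheapest open site.
  N1→#4 13×2=26, N2→#4 4×8=32, N3→#1 11×2=22, N4→#3 11×2=22, N5→#1 2×4=8, N6→#4 11×6=66, N7→#1 18×3=54
  freight cost 230, fixed 38 → total 268.
Compare {#1, #2, #3, #4}: freight cost 228 + fixed 52 = 280.
Compare {#1, #4}: freight cost 263 + fixed 29 = 292.
Compare {#1, #2, #4}: freight cost 261 + fixed 43 = 304.
All other subsets cost ≥ 280. Minimum total cost: 268.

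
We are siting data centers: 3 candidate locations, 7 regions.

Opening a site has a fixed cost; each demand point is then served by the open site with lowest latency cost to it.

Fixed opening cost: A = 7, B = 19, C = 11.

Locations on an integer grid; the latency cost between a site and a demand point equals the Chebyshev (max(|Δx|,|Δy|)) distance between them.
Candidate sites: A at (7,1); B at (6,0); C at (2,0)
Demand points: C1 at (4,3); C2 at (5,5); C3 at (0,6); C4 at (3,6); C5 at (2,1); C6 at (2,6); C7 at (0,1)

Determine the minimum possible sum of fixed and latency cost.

40

Open {C}: assign each demand point to its cheapest open site.
  C1→C 3, C2→C 5, C3→C 6, C4→C 6, C5→C 1, C6→C 6, C7→C 2
  latency cost 29, fixed 11 → total 40.
Compare {A}: latency cost 36 + fixed 7 = 43.
Compare {A, C}: latency cost 26 + fixed 18 = 44.
Compare {B}: latency cost 36 + fixed 19 = 55.
All other subsets cost ≥ 43. Minimum total cost: 40.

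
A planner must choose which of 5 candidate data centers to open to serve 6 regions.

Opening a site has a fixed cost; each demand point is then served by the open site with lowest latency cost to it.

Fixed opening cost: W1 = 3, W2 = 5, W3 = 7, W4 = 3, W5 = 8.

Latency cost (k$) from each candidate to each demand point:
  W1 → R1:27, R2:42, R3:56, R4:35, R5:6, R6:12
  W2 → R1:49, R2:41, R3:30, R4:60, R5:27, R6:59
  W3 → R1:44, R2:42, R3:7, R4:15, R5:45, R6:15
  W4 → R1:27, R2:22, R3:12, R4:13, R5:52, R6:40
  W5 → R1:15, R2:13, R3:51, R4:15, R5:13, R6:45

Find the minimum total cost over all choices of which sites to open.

Open {W1, W4, W5}: assign each demand point to its cheapest open site.
  R1→W5 15, R2→W5 13, R3→W4 12, R4→W4 13, R5→W1 6, R6→W1 12
  latency cost 71, fixed 14 → total 85.
Compare {W1, W3, W5}: latency cost 68 + fixed 18 = 86.
Compare {W1, W3, W4, W5}: latency cost 66 + fixed 21 = 87.
Compare {W1, W2, W4, W5}: latency cost 71 + fixed 19 = 90.
All other subsets cost ≥ 86. Minimum total cost: 85.

85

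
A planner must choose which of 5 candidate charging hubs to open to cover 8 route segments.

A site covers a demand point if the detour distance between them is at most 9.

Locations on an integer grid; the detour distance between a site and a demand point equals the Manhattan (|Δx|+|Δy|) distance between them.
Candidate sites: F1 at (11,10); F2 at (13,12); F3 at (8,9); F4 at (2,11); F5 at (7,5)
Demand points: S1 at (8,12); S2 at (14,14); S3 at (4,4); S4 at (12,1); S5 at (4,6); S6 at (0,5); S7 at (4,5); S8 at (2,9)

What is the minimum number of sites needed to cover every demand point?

Coverage sets (demand points within 9 of each site):
  F1: {S1, S2}
  F2: {S1, S2}
  F3: {S1, S3, S5, S7, S8}
  F4: {S1, S3, S5, S6, S7, S8}
  F5: {S1, S3, S4, S5, S6, S7, S8}
No single site covers all 8 demand points.
But {F1, F5} covers everything, so the minimum is 2.

2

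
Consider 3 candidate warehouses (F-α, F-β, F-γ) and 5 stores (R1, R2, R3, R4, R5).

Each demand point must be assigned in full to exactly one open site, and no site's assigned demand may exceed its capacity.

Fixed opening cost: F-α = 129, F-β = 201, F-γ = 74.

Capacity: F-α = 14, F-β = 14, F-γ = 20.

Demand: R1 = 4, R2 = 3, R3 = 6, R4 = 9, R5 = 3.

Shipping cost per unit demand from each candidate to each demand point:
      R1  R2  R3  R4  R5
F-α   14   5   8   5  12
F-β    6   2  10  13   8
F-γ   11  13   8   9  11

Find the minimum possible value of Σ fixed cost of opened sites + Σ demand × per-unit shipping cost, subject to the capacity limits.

Open {F-α, F-γ}; cheapest assignment that respects the capacities:
  F-α (cap 14, load 12): R2, R4 — cost 3×5 + 9×5 = 60
  F-γ (cap 20, load 13): R1, R3, R5 — cost 4×11 + 6×8 + 3×11 = 125
  Shipping 185, fixed 203 → total 388.
  Any other capacity-feasible assignment to {F-α, F-γ} ships for at least 185.
Compare {F-β, F-γ}: its best feasible assignment gives total 458.
Compare {F-α, F-β}: its best feasible assignment gives total 498.
Every other set of open sites that can feasibly serve all demand totals ≥ 458 even under its best assignment. Minimum: 388.

388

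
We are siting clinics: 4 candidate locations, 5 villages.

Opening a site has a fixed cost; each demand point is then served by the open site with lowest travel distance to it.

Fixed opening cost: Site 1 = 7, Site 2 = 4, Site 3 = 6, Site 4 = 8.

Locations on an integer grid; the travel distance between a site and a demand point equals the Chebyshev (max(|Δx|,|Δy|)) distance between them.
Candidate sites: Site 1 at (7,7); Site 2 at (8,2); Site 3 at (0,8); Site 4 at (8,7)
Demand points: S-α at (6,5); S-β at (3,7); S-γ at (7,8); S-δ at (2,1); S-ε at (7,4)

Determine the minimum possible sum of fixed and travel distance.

23

Open {Site 1}: assign each demand point to its cheapest open site.
  S-α→Site 1 2, S-β→Site 1 4, S-γ→Site 1 1, S-δ→Site 1 6, S-ε→Site 1 3
  travel distance 16, fixed 7 → total 23.
Compare {Site 4}: travel distance 17 + fixed 8 = 25.
Compare {Site 2}: travel distance 22 + fixed 4 = 26.
Compare {Site 1, Site 2}: travel distance 15 + fixed 11 = 26.
All other subsets cost ≥ 25. Minimum total cost: 23.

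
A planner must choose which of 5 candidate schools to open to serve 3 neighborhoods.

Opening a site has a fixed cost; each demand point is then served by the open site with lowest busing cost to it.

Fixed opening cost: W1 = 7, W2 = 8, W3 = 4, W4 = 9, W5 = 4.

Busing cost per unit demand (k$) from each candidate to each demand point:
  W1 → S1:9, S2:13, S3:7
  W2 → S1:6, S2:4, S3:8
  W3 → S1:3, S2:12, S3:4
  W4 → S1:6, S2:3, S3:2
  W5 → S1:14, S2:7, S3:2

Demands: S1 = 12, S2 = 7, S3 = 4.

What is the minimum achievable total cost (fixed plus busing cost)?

78

Open {W3, W4}: assign each demand point to its cheapest open site.
  S1→W3 12×3=36, S2→W4 7×3=21, S3→W4 4×2=8
  busing cost 65, fixed 13 → total 78.
Compare {W3, W4, W5}: busing cost 65 + fixed 17 = 82.
Compare {W1, W3, W4}: busing cost 65 + fixed 20 = 85.
Compare {W2, W3, W4}: busing cost 65 + fixed 21 = 86.
All other subsets cost ≥ 82. Minimum total cost: 78.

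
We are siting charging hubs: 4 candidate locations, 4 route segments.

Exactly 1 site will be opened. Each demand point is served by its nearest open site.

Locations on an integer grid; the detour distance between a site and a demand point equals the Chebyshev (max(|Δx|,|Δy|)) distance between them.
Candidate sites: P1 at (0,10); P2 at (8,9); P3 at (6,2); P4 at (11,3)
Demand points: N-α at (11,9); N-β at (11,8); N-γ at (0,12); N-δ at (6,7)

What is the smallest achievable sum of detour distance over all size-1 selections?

Open {P2}.
  N-α→P2 3, N-β→P2 3, N-γ→P2 8, N-δ→P2 2  ⇒ total 16.
Compare {P4}: total 27.
Compare {P3}: total 28.
No size-1 selection does better; minimum is 16.

16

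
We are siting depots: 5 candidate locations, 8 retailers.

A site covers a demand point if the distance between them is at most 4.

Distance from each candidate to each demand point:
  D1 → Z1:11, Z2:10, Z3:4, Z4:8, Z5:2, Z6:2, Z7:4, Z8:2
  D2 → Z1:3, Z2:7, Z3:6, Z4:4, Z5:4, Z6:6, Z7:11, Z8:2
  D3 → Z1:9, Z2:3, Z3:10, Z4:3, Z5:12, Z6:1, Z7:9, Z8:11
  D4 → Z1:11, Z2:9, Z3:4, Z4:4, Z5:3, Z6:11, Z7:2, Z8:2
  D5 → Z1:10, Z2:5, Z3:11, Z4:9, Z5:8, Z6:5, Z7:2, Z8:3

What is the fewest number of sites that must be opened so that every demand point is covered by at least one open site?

3

Coverage sets (demand points within 4 of each site):
  D1: {Z3, Z5, Z6, Z7, Z8}
  D2: {Z1, Z4, Z5, Z8}
  D3: {Z2, Z4, Z6}
  D4: {Z3, Z4, Z5, Z7, Z8}
  D5: {Z7, Z8}
No 2 sites suffice: every size-2 union leaves at least one demand point uncovered.
But {D1, D2, D3} covers everything, so the minimum is 3.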